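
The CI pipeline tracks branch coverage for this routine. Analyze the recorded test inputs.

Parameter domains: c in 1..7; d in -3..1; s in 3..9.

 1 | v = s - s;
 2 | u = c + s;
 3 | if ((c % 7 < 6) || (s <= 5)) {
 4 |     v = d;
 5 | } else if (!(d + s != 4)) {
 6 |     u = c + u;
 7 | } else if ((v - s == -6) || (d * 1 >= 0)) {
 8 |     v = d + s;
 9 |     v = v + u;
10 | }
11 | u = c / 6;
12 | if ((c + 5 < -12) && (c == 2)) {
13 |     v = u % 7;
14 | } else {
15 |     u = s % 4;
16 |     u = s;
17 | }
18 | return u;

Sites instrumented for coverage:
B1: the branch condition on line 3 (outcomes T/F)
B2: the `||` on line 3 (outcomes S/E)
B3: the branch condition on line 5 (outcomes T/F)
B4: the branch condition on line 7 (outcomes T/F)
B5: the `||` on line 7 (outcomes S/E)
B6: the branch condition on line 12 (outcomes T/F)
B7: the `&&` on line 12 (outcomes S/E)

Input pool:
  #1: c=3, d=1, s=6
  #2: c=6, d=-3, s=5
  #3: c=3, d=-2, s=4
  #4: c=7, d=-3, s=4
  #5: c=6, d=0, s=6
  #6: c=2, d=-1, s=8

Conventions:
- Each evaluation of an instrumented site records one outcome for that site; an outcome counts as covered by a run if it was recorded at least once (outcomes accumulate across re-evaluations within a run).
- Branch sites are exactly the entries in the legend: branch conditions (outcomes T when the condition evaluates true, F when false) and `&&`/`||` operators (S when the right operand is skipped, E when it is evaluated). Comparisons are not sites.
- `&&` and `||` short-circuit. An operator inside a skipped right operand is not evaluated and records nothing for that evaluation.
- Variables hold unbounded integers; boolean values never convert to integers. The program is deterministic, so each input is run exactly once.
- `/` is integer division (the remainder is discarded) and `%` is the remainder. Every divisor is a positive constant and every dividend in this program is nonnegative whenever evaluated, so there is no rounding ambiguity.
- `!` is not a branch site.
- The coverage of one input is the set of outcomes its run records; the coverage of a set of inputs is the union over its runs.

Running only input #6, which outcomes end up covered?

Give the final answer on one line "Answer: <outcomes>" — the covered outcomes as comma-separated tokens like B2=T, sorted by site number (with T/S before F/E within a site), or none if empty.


Tracing the run of input #6 (c=2, d=-1, s=8):
  B2->S, B1->T, B7->S, B6->F
deduplicating events, the covered set is: B1=T, B2=S, B6=F, B7=S
Answer: B1=T, B2=S, B6=F, B7=S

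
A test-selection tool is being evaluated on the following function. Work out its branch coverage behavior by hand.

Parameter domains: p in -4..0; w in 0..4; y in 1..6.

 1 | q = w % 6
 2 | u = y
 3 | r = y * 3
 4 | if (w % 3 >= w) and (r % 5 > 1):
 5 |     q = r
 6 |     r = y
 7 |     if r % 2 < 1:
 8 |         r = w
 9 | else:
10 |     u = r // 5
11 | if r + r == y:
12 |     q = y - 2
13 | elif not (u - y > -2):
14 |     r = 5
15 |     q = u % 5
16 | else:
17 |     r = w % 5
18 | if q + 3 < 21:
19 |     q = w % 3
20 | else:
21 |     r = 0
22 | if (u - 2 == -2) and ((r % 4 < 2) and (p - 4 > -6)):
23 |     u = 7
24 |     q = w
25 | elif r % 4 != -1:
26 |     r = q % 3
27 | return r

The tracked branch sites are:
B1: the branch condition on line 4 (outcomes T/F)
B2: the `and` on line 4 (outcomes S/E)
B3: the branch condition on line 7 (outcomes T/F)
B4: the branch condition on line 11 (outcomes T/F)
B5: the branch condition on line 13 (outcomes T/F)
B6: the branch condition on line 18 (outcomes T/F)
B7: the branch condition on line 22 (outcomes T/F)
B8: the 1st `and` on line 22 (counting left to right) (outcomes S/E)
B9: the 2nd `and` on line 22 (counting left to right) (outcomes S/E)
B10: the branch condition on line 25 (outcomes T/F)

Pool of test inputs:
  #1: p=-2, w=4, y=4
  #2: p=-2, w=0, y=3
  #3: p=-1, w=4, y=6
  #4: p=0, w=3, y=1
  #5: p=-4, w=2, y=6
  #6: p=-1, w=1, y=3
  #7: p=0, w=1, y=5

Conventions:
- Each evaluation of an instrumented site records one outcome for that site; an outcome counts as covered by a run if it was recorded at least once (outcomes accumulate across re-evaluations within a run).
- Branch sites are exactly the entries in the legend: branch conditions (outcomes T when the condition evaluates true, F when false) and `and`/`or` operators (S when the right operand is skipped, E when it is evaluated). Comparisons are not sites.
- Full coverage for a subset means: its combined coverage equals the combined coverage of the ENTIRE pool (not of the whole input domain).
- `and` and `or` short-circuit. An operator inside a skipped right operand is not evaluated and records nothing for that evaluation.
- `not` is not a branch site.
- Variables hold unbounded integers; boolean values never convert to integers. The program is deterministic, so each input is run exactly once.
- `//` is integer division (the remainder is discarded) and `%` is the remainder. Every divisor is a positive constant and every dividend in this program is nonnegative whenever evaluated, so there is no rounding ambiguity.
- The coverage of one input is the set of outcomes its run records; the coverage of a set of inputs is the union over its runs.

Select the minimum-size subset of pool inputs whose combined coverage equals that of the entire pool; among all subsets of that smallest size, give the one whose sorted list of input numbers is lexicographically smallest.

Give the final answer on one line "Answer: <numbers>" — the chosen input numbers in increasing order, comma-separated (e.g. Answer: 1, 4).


input #1 (p=-2, w=4, y=4): covers B1=F, B2=S, B4=F, B5=T, B6=T, B7=F, B8=S, B10=T
input #2 (p=-2, w=0, y=3): covers B1=T, B2=E, B3=F, B4=F, B5=F, B6=T, B7=F, B8=S, B10=T
input #3 (p=-1, w=4, y=6): covers B1=F, B2=S, B4=F, B5=T, B6=T, B7=F, B8=S, B10=T
input #4 (p=0, w=3, y=1): covers B1=F, B2=S, B4=F, B5=F, B6=T, B7=F, B8=E, B9=S, B10=T
input #5 (p=-4, w=2, y=6): covers B1=T, B2=E, B3=T, B4=F, B5=F, B6=F, B7=F, B8=S, B10=T
input #6 (p=-1, w=1, y=3): covers B1=T, B2=E, B3=F, B4=F, B5=F, B6=T, B7=F, B8=S, B10=T
input #7 (p=0, w=1, y=5): covers B1=F, B2=E, B4=F, B5=T, B6=T, B7=F, B8=S, B10=T
union over all inputs: B1=T, B1=F, B2=S, B2=E, B3=T, B3=F, B4=F, B5=T, B5=F, B6=T, B6=F, B7=F, B8=S, B8=E, B9=S, B10=T (16 outcomes)
every size-1 subset falls short of the 16 outcomes (best: 9/16)
every size-2 subset falls short of the 16 outcomes (best: 14/16)
every size-3 subset falls short of the 16 outcomes (best: 15/16)
inputs {1, 2, 4, 5} (size 4) cover everything; no size-4 subset with a lexicographically smaller index list covers all 16
Answer: 1, 2, 4, 5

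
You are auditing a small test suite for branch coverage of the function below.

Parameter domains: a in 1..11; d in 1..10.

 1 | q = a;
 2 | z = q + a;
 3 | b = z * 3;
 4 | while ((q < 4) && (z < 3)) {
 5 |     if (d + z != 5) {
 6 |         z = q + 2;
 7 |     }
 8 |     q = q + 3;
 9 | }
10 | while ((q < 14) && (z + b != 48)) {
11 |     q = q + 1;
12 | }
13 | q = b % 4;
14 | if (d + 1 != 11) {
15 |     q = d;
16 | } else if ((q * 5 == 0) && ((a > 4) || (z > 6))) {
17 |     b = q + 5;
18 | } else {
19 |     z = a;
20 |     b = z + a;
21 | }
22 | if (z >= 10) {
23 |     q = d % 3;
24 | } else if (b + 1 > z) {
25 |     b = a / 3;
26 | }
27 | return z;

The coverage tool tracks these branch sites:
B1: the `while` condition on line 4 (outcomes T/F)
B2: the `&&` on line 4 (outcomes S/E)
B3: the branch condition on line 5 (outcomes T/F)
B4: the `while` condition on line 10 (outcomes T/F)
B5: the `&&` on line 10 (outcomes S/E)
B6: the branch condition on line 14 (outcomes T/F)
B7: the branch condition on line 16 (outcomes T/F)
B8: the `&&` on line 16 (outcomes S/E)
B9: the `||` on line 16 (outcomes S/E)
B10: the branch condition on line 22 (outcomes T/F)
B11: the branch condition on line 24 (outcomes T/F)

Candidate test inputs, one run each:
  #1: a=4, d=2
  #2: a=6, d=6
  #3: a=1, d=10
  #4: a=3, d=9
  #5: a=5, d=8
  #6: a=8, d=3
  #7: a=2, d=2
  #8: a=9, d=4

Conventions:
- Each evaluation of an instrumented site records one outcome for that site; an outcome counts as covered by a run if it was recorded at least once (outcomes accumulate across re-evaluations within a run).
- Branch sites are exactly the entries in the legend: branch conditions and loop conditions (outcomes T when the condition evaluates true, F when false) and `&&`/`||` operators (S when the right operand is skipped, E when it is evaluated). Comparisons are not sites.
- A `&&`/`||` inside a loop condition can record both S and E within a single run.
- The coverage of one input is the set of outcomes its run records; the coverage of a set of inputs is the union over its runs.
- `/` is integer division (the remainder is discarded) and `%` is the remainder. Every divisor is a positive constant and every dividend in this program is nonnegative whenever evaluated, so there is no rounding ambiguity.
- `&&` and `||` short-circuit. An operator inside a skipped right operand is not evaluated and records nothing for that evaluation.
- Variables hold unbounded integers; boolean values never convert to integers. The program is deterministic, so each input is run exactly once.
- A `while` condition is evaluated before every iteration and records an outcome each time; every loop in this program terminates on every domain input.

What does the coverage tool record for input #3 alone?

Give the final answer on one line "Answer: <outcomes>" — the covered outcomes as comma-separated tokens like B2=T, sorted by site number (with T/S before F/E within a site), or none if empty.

Tracing the run of input #3 (a=1, d=10):
  B2->E, B1->T, B3->T, B2->S, B1->F, B5->E, B4->T, B5->E, B4->T, B5->E
  B4->T, B5->E, B4->T, B5->E, B4->T, B5->E, B4->T, B5->E, B4->T, B5->E
  B4->T, B5->E, B4->T, B5->E, B4->T, B5->S, B4->F, B6->F, B8->S, B7->F
  B10->F, B11->T
collecting distinct outcomes: B1=T, B1=F, B2=S, B2=E, B3=T, B4=T, B4=F, B5=S, B5=E, B6=F, B7=F, B8=S, B10=F, B11=T

Answer: B1=T, B1=F, B2=S, B2=E, B3=T, B4=T, B4=F, B5=S, B5=E, B6=F, B7=F, B8=S, B10=F, B11=T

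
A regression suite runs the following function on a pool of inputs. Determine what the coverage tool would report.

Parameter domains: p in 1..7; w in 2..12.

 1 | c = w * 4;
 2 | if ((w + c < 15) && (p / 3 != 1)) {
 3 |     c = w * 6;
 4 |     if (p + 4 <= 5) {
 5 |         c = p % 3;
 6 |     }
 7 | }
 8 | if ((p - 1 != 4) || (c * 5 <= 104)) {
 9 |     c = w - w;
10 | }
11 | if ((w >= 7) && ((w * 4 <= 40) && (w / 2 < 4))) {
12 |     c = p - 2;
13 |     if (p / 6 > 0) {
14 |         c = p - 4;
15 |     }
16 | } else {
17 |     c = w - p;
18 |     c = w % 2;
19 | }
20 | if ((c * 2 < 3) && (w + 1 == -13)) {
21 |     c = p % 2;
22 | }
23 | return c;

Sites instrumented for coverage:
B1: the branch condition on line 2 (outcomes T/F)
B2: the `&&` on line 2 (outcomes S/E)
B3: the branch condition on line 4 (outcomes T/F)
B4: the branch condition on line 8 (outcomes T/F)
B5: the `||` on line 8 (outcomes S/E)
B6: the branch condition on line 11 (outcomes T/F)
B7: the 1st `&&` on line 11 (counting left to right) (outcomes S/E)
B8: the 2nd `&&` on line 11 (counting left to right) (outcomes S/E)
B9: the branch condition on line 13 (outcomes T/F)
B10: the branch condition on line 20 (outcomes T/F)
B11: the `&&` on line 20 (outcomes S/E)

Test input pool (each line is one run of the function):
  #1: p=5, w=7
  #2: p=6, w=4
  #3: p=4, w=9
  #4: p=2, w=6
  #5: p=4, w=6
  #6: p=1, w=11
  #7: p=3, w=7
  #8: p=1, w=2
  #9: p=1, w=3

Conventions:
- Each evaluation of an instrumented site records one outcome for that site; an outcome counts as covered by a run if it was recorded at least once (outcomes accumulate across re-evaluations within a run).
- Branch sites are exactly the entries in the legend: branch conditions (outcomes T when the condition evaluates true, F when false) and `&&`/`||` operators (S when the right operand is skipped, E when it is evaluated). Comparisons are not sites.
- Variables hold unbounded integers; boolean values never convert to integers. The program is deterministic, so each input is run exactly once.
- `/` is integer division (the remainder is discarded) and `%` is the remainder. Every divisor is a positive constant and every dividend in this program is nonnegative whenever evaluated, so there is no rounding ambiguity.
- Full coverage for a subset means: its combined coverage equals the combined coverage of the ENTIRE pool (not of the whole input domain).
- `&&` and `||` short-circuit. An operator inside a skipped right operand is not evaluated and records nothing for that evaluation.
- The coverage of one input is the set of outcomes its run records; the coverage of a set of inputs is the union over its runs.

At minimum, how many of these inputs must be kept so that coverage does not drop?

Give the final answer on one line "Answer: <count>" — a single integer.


input #1 (p=5, w=7): events B2->S, B1->F, B5->E, B4->F, B7->E, B8->E, B6->T, B9->F, B11->S, B10->F; covers B1=F, B2=S, B4=F, B5=E, B6=T, B7=E, B8=E, B9=F, B10=F, B11=S
input #2 (p=6, w=4): events B2->S, B1->F, B5->S, B4->T, B7->S, B6->F, B11->E, B10->F; covers B1=F, B2=S, B4=T, B5=S, B6=F, B7=S, B10=F, B11=E
input #3 (p=4, w=9): events B2->S, B1->F, B5->S, B4->T, B7->E, B8->E, B6->F, B11->E, B10->F; covers B1=F, B2=S, B4=T, B5=S, B6=F, B7=E, B8=E, B10=F, B11=E
input #4 (p=2, w=6): events B2->S, B1->F, B5->S, B4->T, B7->S, B6->F, B11->E, B10->F; covers B1=F, B2=S, B4=T, B5=S, B6=F, B7=S, B10=F, B11=E
input #5 (p=4, w=6): events B2->S, B1->F, B5->S, B4->T, B7->S, B6->F, B11->E, B10->F; covers B1=F, B2=S, B4=T, B5=S, B6=F, B7=S, B10=F, B11=E
input #6 (p=1, w=11): events B2->S, B1->F, B5->S, B4->T, B7->E, B8->S, B6->F, B11->E, B10->F; covers B1=F, B2=S, B4=T, B5=S, B6=F, B7=E, B8=S, B10=F, B11=E
input #7 (p=3, w=7): events B2->S, B1->F, B5->S, B4->T, B7->E, B8->E, B6->T, B9->F, B11->E, B10->F; covers B1=F, B2=S, B4=T, B5=S, B6=T, B7=E, B8=E, B9=F, B10=F, B11=E
input #8 (p=1, w=2): events B2->E, B1->T, B3->T, B5->S, B4->T, B7->S, B6->F, B11->E, B10->F; covers B1=T, B2=E, B3=T, B4=T, B5=S, B6=F, B7=S, B10=F, B11=E
input #9 (p=1, w=3): events B2->S, B1->F, B5->S, B4->T, B7->S, B6->F, B11->E, B10->F; covers B1=F, B2=S, B4=T, B5=S, B6=F, B7=S, B10=F, B11=E
together the pool reaches 19 outcomes: B1=T, B1=F, B2=S, B2=E, B3=T, B4=T, B4=F, B5=S, B5=E, B6=T, B6=F, B7=S, B7=E, B8=S, B8=E, B9=F, B10=F, B11=S, B11=E
no size-1 subset reaches all 19 outcomes (best union: 10/19)
no size-2 subset reaches all 19 outcomes (best union: 18/19)
size 3: inputs {1, 6, 8} cover all 19 outcomes, and no lexicographically smaller subset of this size does
Answer: 3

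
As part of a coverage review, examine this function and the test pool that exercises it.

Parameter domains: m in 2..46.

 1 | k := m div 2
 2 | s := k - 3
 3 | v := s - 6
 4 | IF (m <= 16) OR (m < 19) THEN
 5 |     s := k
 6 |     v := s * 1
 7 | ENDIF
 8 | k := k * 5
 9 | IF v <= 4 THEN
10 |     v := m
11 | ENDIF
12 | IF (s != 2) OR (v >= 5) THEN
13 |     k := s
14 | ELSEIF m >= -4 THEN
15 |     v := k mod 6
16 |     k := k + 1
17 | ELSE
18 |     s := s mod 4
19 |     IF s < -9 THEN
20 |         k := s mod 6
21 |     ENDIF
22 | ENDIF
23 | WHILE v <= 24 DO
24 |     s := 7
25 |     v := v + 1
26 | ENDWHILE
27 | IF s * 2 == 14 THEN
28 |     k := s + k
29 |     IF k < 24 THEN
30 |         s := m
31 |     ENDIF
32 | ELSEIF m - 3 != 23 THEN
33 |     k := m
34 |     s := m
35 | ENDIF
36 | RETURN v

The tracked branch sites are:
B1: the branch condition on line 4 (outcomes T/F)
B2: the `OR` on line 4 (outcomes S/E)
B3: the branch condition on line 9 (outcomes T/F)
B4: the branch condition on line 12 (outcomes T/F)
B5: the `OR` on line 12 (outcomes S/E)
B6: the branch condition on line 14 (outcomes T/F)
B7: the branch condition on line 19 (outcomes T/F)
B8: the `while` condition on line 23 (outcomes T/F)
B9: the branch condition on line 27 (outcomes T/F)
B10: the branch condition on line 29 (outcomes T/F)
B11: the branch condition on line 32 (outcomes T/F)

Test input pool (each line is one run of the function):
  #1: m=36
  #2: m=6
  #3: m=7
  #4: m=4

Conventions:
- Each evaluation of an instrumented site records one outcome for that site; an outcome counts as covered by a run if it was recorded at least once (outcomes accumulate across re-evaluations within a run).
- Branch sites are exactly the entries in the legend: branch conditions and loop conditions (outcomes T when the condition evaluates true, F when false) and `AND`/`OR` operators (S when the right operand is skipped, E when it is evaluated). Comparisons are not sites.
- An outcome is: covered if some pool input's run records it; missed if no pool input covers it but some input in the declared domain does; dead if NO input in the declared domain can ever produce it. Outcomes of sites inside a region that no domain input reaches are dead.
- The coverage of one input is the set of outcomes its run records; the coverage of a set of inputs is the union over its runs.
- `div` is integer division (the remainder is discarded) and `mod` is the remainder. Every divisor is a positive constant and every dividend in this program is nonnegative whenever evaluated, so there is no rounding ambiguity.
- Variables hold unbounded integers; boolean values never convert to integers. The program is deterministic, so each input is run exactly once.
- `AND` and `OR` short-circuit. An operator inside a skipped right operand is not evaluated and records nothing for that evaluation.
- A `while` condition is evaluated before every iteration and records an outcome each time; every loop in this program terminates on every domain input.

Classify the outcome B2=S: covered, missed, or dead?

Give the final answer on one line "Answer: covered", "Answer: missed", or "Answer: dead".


B2=S is recorded by pool input(s) 2, 3, 4 -> covered
Answer: covered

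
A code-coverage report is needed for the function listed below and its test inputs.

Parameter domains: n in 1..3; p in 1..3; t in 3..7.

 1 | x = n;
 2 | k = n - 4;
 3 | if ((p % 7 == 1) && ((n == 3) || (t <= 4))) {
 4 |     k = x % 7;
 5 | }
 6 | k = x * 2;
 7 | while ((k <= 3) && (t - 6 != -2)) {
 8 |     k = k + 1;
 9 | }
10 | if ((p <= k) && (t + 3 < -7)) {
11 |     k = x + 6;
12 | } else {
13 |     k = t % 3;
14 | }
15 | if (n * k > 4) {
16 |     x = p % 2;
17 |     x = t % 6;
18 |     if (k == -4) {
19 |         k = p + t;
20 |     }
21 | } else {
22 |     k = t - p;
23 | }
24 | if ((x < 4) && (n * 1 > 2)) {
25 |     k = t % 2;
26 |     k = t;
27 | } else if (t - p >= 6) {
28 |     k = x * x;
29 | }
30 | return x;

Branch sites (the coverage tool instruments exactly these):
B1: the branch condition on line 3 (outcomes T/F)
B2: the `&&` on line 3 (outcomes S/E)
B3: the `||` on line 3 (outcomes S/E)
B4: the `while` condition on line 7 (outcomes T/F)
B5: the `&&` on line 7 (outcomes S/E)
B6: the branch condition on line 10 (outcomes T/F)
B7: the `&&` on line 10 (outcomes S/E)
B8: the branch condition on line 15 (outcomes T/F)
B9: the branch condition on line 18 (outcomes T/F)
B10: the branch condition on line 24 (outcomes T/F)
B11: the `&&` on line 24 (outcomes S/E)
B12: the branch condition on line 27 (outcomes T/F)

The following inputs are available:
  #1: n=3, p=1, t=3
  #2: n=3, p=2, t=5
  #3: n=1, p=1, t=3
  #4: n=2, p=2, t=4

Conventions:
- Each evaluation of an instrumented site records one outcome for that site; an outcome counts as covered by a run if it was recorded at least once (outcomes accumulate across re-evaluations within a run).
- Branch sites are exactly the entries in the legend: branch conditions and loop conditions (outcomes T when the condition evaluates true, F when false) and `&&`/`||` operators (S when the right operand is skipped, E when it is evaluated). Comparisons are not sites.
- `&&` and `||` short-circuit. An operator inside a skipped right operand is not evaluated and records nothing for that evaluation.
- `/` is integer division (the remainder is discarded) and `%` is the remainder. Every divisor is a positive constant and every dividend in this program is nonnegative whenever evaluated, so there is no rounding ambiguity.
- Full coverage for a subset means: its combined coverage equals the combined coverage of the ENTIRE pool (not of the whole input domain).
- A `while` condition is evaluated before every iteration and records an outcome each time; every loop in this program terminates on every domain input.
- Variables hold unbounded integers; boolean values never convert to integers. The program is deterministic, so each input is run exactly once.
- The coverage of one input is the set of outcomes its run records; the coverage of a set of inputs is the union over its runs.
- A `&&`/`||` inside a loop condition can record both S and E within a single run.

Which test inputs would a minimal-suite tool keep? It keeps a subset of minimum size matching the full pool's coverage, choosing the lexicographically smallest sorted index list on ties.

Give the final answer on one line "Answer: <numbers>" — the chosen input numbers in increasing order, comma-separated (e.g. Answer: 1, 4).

input #1, n=3, p=1, t=3: events B2->E, B3->S, B1->T, B5->S, B4->F, B7->E, B6->F, B8->F, B11->E, B10->T; outcomes B1=T, B2=E, B3=S, B4=F, B5=S, B6=F, B7=E, B8=F, B10=T, B11=E
input #2, n=3, p=2, t=5: events B2->S, B1->F, B5->S, B4->F, B7->E, B6->F, B8->T, B9->F, B11->S, B10->F, B12->F; outcomes B1=F, B2=S, B4=F, B5=S, B6=F, B7=E, B8=T, B9=F, B10=F, B11=S, B12=F
input #3, n=1, p=1, t=3: events B2->E, B3->E, B1->T, B5->E, B4->T, B5->E, B4->T, B5->S, B4->F, B7->E, B6->F, B8->F, B11->E, B10->F, ...; outcomes B1=T, B2=E, B3=E, B4=T, B4=F, B5=S, B5=E, B6=F, B7=E, B8=F, B10=F, B11=E, B12=F
input #4, n=2, p=2, t=4: events B2->S, B1->F, B5->S, B4->F, B7->E, B6->F, B8->F, B11->E, B10->F, B12->F; outcomes B1=F, B2=S, B4=F, B5=S, B6=F, B7=E, B8=F, B10=F, B11=E, B12=F
union over all inputs: B1=T, B1=F, B2=S, B2=E, B3=S, B3=E, B4=T, B4=F, B5=S, B5=E, B6=F, B7=E, B8=T, B8=F, B9=F, B10=T, B10=F, B11=S, B11=E, B12=F (20 outcomes)
every size-1 subset falls short of the 20 outcomes (best: 13/20)
every size-2 subset falls short of the 20 outcomes (best: 18/20)
inputs {1, 2, 3} (size 3) cover everything; no size-3 subset with a lexicographically smaller index list covers all 20

Answer: 1, 2, 3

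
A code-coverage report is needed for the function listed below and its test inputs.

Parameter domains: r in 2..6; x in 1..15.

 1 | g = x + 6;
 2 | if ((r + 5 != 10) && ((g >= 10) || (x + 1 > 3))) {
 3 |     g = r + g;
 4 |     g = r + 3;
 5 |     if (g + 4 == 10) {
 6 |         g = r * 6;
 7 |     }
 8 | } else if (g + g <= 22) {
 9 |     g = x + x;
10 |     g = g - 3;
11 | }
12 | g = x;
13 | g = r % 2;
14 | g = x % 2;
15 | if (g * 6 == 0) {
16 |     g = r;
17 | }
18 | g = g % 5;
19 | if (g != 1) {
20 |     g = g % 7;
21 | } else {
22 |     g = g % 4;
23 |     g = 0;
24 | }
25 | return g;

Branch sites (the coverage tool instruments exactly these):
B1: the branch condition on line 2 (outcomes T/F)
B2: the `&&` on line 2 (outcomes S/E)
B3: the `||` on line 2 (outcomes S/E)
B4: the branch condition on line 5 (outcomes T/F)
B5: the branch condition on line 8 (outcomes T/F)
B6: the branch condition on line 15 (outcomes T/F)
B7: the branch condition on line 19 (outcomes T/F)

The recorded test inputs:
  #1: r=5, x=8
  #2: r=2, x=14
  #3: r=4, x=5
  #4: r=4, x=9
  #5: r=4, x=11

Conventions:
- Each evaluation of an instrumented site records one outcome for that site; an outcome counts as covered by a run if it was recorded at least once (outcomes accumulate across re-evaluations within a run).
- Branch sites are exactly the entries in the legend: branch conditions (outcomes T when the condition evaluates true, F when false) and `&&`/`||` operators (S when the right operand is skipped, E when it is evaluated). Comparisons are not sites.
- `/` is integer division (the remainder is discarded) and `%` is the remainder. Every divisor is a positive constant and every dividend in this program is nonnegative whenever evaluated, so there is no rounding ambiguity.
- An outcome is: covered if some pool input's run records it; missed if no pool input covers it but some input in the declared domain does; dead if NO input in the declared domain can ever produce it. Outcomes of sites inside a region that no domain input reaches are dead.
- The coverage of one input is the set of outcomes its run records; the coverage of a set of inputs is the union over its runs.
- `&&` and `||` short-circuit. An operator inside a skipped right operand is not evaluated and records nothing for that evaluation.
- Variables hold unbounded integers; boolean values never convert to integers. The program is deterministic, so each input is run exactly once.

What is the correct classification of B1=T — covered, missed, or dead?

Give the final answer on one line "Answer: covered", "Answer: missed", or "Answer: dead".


B1=T is recorded by pool input(s) 2, 3, 4, 5 -> covered
Answer: covered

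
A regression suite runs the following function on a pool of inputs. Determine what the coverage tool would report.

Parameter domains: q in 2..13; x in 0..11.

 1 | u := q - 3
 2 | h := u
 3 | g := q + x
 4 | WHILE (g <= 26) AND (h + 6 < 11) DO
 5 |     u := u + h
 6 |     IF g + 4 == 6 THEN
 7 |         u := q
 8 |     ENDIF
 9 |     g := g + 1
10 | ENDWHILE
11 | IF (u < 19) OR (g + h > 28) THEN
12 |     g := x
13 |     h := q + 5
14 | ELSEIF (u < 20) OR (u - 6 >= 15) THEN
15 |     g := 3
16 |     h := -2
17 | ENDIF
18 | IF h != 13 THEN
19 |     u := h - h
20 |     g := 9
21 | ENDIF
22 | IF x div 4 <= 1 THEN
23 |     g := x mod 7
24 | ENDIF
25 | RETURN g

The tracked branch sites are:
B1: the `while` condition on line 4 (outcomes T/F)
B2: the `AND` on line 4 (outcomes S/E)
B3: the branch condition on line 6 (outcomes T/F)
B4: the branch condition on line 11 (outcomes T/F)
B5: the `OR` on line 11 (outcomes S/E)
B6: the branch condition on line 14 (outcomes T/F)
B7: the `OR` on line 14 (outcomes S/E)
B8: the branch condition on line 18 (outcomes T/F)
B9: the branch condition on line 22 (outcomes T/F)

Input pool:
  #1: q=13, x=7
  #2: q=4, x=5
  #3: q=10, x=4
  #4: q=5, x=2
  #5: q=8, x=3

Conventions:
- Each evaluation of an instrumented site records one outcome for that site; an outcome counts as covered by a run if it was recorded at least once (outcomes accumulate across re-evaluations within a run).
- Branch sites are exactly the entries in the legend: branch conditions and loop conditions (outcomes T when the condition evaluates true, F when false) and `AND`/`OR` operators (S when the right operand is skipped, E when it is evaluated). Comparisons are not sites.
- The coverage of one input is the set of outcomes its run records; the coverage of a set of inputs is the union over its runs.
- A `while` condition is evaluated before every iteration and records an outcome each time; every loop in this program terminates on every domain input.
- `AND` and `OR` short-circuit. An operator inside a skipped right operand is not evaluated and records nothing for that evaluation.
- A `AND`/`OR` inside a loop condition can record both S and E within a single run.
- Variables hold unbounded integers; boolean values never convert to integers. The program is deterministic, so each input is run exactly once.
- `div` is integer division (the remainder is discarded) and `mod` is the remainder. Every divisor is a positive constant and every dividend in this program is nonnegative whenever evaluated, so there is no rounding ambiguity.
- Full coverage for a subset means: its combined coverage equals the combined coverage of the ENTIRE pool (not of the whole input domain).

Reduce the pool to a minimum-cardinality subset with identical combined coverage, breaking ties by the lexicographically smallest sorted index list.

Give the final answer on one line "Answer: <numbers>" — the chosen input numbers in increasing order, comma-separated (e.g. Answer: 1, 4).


input #1, q=13, x=7: events B2->E, B1->F, B5->S, B4->T, B8->T, B9->T; outcomes B1=F, B2=E, B4=T, B5=S, B8=T, B9=T
input #2, q=4, x=5: events B2->E, B1->T, B3->F, B2->E, B1->T, B3->F, B2->E, B1->T, B3->F, B2->E, B1->T, B3->F, B2->E, B1->T, ...; outcomes B1=T, B1=F, B2=S, B2=E, B3=F, B4=F, B5=E, B6=T, B7=S, B8=T, B9=T
input #3, q=10, x=4: events B2->E, B1->F, B5->S, B4->T, B8->T, B9->T; outcomes B1=F, B2=E, B4=T, B5=S, B8=T, B9=T
input #4, q=5, x=2: events B2->E, B1->T, B3->F, B2->E, B1->T, B3->F, B2->E, B1->T, B3->F, B2->E, B1->T, B3->F, B2->E, B1->T, ...; outcomes B1=T, B1=F, B2=S, B2=E, B3=F, B4=T, B5=E, B8=T, B9=T
input #5, q=8, x=3: events B2->E, B1->F, B5->S, B4->T, B8->F, B9->T; outcomes B1=F, B2=E, B4=T, B5=S, B8=F, B9=T
the full pool covers 14 outcomes: B1=T, B1=F, B2=S, B2=E, B3=F, B4=T, B4=F, B5=S, B5=E, B6=T, B7=S, B8=T, B8=F, B9=T
no size-1 subset reaches all 14 outcomes (best union: 11/14)
the canonical winner is {2, 5}: size 2, full 14-outcome coverage, earliest index list among size-2 covers
Answer: 2, 5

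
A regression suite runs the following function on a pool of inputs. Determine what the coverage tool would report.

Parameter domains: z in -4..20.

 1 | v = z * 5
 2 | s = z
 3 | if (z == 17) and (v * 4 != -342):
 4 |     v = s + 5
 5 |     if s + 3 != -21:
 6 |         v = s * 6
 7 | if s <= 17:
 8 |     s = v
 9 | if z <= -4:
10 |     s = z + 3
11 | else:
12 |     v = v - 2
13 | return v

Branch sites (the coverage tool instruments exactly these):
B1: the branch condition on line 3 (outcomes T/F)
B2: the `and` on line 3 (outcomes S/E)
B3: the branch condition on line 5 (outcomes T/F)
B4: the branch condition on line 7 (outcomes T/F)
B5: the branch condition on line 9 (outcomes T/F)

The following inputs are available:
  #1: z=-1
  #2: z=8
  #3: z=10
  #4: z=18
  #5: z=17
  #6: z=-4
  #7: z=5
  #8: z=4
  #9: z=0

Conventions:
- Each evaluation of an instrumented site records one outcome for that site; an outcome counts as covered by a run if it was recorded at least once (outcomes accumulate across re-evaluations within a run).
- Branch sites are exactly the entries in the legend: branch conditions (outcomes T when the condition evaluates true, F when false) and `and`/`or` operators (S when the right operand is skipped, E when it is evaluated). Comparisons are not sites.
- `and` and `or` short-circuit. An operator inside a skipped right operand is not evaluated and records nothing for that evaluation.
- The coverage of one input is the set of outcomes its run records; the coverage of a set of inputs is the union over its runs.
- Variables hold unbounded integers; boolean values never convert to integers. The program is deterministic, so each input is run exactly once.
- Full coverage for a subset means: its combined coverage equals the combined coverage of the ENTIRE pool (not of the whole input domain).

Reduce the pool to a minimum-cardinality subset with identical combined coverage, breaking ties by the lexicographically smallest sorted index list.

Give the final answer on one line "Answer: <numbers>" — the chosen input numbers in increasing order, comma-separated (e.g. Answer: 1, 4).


run #1 (z=-1) records B1=F, B2=S, B4=T, B5=F
run #2 (z=8) records B1=F, B2=S, B4=T, B5=F
run #3 (z=10) records B1=F, B2=S, B4=T, B5=F
run #4 (z=18) records B1=F, B2=S, B4=F, B5=F
run #5 (z=17) records B1=T, B2=E, B3=T, B4=T, B5=F
run #6 (z=-4) records B1=F, B2=S, B4=T, B5=T
run #7 (z=5) records B1=F, B2=S, B4=T, B5=F
run #8 (z=4) records B1=F, B2=S, B4=T, B5=F
run #9 (z=0) records B1=F, B2=S, B4=T, B5=F
pool-wide coverage (9 outcomes): B1=T, B1=F, B2=S, B2=E, B3=T, B4=T, B4=F, B5=T, B5=F
checked all size-1 subsets: none covers 9 outcomes (max 5/9)
checked all size-2 subsets: none covers 9 outcomes (max 8/9)
at size 3, {4, 5, 6} reaches all 9 outcomes; every lexicographically earlier size-3 subset fails
Answer: 4, 5, 6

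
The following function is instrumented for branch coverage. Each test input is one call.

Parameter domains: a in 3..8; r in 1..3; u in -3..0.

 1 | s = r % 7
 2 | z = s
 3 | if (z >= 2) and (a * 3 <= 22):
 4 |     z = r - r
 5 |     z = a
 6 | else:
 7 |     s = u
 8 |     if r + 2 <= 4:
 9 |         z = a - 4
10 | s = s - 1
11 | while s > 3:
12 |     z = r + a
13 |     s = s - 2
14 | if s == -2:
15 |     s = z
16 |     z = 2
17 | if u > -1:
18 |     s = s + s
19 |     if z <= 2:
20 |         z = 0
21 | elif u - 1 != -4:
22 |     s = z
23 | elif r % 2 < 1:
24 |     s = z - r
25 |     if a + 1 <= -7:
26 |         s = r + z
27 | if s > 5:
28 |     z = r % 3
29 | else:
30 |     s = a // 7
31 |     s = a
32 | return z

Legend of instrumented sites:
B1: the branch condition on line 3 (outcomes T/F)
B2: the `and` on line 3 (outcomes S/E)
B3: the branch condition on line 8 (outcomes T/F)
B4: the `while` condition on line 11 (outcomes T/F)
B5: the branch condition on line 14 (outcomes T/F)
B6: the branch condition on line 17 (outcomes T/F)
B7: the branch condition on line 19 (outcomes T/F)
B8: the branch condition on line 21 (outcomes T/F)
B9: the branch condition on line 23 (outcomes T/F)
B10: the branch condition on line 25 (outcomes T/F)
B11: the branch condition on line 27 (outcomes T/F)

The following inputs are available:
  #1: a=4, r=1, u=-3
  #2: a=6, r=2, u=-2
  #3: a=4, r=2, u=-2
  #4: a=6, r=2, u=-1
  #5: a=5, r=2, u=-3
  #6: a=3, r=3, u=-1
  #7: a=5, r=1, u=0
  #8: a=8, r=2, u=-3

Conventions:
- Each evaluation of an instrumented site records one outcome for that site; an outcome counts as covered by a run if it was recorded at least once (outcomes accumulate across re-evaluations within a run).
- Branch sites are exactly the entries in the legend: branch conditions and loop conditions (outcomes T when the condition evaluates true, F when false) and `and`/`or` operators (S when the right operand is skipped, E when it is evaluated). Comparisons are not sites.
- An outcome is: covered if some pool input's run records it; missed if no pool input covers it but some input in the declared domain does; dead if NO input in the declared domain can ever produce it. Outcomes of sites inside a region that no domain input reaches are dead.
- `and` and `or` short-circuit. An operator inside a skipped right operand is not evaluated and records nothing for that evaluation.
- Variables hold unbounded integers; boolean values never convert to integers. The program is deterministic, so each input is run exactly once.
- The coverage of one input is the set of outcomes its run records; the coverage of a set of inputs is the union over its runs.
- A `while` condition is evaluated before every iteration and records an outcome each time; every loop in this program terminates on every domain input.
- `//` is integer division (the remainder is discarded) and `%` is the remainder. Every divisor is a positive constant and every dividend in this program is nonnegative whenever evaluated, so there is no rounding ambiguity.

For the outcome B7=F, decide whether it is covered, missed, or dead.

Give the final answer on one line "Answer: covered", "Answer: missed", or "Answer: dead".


no pool input records B7=F
but domain input (a=3, r=2, u=0) does record it -> reachable, so missed
Answer: missed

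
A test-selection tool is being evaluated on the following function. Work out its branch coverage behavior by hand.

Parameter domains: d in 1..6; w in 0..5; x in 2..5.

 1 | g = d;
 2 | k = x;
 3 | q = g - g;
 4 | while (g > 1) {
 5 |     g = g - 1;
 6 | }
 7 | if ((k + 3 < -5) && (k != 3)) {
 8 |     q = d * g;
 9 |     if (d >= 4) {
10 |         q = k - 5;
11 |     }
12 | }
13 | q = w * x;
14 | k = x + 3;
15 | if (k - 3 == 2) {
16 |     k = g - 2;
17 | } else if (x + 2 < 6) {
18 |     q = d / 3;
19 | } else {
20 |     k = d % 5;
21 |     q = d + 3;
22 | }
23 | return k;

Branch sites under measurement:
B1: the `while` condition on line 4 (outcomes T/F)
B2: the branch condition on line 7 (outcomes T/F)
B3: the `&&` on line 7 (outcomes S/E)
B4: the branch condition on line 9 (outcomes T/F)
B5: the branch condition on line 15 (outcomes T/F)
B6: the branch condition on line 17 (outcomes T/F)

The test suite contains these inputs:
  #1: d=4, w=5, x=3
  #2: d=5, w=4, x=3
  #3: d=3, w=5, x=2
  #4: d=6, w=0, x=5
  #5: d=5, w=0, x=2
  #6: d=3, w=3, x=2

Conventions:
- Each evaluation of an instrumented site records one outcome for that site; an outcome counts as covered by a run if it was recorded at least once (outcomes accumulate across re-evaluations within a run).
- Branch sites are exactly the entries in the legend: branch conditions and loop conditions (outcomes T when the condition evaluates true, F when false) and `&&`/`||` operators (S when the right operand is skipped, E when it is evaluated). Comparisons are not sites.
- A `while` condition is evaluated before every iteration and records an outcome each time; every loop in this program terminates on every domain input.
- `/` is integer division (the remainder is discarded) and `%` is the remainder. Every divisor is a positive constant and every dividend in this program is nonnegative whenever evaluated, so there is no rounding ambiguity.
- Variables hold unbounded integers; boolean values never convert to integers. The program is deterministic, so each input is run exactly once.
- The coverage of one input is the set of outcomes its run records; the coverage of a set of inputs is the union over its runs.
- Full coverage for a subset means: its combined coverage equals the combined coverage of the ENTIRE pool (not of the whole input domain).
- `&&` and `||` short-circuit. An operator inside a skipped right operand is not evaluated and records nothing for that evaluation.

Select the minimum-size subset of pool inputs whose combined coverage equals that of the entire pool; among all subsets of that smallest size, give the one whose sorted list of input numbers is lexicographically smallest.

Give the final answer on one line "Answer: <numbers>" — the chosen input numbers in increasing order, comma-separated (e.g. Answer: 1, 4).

test 1 (d=4, w=5, x=3) hits B1=T, B1=F, B2=F, B3=S, B5=F, B6=T
test 2 (d=5, w=4, x=3) hits B1=T, B1=F, B2=F, B3=S, B5=F, B6=T
test 3 (d=3, w=5, x=2) hits B1=T, B1=F, B2=F, B3=S, B5=T
test 4 (d=6, w=0, x=5) hits B1=T, B1=F, B2=F, B3=S, B5=F, B6=F
test 5 (d=5, w=0, x=2) hits B1=T, B1=F, B2=F, B3=S, B5=T
test 6 (d=3, w=3, x=2) hits B1=T, B1=F, B2=F, B3=S, B5=T
together the pool reaches 8 outcomes: B1=T, B1=F, B2=F, B3=S, B5=T, B5=F, B6=T, B6=F
checked all size-1 subsets: none covers 8 outcomes (max 6/8)
checked all size-2 subsets: none covers 8 outcomes (max 7/8)
inputs {1, 3, 4} (size 3) cover everything; no size-3 subset with a lexicographically smaller index list covers all 8

Answer: 1, 3, 4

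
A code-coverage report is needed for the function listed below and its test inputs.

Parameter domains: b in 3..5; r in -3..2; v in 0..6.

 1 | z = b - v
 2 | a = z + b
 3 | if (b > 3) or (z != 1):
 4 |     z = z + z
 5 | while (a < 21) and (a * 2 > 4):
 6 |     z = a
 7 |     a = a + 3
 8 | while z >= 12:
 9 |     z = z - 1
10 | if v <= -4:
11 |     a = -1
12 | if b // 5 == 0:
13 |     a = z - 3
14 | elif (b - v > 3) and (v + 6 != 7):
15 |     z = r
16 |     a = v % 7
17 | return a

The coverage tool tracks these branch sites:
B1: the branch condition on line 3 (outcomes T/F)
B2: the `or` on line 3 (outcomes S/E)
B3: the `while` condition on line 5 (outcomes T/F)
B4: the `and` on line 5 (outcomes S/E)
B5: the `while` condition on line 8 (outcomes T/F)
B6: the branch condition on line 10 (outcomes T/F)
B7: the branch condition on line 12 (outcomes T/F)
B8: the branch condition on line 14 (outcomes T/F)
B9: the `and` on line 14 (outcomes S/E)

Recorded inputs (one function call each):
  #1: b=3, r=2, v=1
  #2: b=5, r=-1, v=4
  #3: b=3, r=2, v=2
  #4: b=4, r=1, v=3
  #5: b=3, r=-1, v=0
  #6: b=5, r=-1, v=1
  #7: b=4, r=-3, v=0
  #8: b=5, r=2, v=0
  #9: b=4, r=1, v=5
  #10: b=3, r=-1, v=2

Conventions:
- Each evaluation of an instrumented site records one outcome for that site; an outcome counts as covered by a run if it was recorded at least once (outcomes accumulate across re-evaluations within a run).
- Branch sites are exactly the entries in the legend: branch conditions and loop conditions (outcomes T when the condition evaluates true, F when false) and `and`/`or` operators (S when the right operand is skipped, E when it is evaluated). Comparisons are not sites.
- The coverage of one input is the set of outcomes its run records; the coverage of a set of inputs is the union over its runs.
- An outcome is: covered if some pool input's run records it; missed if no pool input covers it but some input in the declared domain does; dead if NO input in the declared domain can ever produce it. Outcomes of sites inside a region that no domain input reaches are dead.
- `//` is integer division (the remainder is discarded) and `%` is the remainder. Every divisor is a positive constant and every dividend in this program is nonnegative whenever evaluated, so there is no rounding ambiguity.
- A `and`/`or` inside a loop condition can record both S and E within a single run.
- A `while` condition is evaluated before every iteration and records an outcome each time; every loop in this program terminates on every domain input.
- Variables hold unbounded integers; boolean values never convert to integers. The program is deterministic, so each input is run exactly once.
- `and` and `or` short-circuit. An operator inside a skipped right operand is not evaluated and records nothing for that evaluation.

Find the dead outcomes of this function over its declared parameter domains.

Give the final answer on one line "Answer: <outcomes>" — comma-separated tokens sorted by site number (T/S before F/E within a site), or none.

exhaustive pass over the 126-input domain:
  B6=T: zero occurrences over every domain input -> dead
  reachable outcomes have witnesses, e.g. B1=T (e.g. b=3, r=-3, v=0), B1=F (e.g. b=3, r=-3, v=2), B2=S (e.g. b=4, r=-3, v=0), B2=E (e.g. b=3, r=-3, v=0)

Answer: B6=T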